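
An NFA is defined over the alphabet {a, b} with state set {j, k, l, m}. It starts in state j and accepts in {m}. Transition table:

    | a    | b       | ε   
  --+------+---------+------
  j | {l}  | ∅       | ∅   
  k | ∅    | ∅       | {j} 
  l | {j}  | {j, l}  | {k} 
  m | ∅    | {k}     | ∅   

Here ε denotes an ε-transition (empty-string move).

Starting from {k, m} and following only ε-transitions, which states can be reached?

Begin with {k, m}.
ε-move k → j; add j.

{j, k, m}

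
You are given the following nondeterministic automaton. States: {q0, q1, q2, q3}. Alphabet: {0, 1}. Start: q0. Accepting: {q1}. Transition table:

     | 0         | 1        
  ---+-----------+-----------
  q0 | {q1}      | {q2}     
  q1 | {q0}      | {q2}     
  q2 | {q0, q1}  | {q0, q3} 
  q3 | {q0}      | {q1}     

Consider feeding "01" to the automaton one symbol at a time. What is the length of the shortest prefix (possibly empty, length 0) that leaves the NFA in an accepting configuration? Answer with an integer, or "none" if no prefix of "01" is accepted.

Start in {q0}.
Read '0': q0→{q1}; now {q1}.
None of the earlier sets intersect F, but {q1} does.

1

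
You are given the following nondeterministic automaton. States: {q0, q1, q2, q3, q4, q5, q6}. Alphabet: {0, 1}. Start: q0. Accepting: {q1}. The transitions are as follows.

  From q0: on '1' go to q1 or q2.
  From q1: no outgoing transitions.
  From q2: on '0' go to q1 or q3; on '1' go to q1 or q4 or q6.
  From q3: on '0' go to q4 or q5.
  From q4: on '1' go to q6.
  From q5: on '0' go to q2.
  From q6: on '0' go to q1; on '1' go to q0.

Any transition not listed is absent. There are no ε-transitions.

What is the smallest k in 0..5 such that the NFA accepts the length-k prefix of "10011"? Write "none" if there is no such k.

Start in {q0}.
Read '1': {q0} → {q1, q2}.
None of the earlier sets intersect F, but {q1, q2} does.

1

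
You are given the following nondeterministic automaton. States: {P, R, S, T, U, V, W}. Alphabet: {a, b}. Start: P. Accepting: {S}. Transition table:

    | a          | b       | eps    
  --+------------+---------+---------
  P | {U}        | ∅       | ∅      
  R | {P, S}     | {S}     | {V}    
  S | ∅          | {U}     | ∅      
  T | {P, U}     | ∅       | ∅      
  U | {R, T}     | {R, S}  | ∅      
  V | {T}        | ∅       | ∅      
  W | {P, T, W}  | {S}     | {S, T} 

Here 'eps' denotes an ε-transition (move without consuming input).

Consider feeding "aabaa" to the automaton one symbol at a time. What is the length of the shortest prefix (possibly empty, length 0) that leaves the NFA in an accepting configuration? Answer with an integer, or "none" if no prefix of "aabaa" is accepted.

Start in {P}.
Read 'a': {P} → {U}.
Read 'a': {U} → {R, T, V}.
Read 'b': {R, T, V} → {S}.
None of the earlier sets intersect F, but {S} does.

3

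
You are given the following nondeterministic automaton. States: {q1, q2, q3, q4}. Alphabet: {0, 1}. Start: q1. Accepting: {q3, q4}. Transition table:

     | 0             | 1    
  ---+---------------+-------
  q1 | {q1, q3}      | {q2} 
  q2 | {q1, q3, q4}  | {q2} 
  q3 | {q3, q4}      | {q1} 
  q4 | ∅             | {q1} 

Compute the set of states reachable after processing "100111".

{q2}

Start in {q1}.
Read '1': {q1} → {q2}.
Read '0': {q2} → {q1, q3, q4}.
Read '0': {q1, q3, q4} → {q1, q3, q4}.
Read '1': {q1, q3, q4} → {q1, q2}.
Read '1': {q1, q2} → {q2}.
Read '1': {q2} → {q2}.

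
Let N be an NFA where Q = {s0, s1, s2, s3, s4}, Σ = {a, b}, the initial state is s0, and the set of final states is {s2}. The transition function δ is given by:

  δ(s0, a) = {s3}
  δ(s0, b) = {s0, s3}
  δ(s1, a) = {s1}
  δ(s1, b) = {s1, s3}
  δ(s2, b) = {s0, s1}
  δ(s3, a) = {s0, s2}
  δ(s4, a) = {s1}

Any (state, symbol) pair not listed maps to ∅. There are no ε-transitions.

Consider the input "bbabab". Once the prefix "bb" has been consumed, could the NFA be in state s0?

Start in {s0}.
Read 'b': {s0} → {s0, s3}.
Read 'b': {s0, s3} → {s0, s3}.
State s0 is in {s0, s3}.

Yes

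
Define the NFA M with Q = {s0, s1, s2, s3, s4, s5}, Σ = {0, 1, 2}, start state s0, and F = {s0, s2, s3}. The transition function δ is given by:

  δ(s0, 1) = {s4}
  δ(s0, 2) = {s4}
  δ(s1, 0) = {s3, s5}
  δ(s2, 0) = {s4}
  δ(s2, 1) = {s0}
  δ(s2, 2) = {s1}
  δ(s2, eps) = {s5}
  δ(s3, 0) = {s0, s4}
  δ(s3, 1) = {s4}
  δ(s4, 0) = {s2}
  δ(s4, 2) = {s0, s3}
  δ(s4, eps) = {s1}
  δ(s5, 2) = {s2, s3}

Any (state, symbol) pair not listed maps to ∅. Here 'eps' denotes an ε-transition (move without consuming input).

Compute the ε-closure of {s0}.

Begin with {s0}.
No ε-moves leave this set, so the closure equals the set itself.

{s0}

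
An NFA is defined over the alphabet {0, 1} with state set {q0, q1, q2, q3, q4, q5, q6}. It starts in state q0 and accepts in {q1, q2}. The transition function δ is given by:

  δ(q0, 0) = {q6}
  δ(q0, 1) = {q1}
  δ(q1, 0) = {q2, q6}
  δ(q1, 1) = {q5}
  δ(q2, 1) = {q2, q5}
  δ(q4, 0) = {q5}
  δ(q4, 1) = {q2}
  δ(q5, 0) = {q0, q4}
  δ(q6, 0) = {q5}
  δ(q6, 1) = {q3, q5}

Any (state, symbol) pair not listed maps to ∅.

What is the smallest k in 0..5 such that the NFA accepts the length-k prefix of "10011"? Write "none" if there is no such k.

Start in {q0}.
Read '1': {q0} → {q1}.
None of the earlier sets intersect F, but {q1} does.

1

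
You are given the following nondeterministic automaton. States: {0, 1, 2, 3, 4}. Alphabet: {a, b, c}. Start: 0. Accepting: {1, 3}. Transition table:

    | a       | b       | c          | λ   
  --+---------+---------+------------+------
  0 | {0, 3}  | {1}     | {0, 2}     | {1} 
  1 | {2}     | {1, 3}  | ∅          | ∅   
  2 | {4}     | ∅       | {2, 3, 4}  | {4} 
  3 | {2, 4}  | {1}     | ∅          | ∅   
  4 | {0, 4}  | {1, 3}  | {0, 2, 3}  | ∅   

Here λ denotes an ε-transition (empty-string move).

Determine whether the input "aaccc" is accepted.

Yes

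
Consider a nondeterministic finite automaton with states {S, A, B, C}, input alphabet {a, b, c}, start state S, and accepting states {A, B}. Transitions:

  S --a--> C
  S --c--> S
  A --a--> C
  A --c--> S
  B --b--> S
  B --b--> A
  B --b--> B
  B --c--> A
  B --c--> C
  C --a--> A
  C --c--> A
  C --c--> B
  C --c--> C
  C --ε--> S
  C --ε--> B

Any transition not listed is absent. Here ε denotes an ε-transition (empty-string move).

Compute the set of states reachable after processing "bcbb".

∅

Start in {S}.
Read 'b': {S} → ∅.
The set is empty and remains empty for the remaining 3 symbols.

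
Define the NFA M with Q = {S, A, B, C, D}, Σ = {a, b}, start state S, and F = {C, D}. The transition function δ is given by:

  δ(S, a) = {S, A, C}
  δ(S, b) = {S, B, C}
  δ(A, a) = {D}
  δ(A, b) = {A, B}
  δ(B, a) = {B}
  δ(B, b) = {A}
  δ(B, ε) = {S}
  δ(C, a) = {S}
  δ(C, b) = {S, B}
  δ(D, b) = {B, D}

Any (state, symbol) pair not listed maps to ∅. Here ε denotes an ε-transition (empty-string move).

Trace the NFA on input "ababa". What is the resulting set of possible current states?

{S, A, B, C, D}

Start in {S}.
Read 'a': S→{S, A, C}; now {S, A, C}.
Read 'b': S→{S, B, C}, A→{A, B}, C→{S, B}; now {S, A, B, C}.
Read 'a': S→{S, A, C}, A→{D}, B→{B}, C→{S}; now {S, A, B, C, D}.
Read 'b': S→{S, B, C}, A→{A, B}, B→{A}, C→{S, B}, D→{B, D}; now {S, A, B, C, D}.
Read 'a': S→{S, A, C}, A→{D}, B→{B}, C→{S}, D→∅; now {S, A, B, C, D}.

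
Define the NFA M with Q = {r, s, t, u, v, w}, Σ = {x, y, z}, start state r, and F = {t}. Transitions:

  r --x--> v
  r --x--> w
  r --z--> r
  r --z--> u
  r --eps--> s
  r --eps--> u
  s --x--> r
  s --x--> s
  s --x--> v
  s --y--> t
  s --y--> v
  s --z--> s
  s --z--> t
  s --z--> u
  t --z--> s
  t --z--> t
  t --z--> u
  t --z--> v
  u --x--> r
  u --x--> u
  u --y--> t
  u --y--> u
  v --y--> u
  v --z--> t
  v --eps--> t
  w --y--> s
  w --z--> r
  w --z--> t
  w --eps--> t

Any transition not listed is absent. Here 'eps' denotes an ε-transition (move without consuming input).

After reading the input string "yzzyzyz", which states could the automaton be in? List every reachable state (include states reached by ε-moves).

{s, t, u, v}

Start: ε-closure({r}) = {r, s, u}.
Read 'y': {r, s, u} → {t, u, v}.
Read 'z': {t, u, v} → {s, t, u, v}.
Read 'z': {s, t, u, v} → {s, t, u, v}.
Read 'y': {s, t, u, v} → {t, u, v}.
Read 'z': {t, u, v} → {s, t, u, v}.
Read 'y': {s, t, u, v} → {t, u, v}.
Read 'z': {t, u, v} → {s, t, u, v}.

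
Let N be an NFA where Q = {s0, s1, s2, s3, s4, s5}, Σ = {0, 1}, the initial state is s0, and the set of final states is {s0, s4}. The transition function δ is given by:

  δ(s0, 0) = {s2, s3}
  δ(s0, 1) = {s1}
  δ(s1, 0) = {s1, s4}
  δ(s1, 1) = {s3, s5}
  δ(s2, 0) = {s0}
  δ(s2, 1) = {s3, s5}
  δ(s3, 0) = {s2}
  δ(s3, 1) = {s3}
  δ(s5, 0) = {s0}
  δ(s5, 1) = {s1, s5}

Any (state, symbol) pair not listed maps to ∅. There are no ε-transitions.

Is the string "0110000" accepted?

Start in {s0}.
Read '0': {s0} → {s2, s3}.
Read '1': {s2, s3} → {s3, s5}.
Read '1': {s3, s5} → {s1, s3, s5}.
Read '0': {s1, s3, s5} → {s0, s1, s2, s4}.
Read '0': {s0, s1, s2, s4} → {s0, s1, s2, s3, s4}.
Read '0': {s0, s1, s2, s3, s4} → {s0, s1, s2, s3, s4}.
Read '0': {s0, s1, s2, s3, s4} → {s0, s1, s2, s3, s4}.
The final set {s0, s1, s2, s3, s4} contains the accepting states s0, s4.

Yes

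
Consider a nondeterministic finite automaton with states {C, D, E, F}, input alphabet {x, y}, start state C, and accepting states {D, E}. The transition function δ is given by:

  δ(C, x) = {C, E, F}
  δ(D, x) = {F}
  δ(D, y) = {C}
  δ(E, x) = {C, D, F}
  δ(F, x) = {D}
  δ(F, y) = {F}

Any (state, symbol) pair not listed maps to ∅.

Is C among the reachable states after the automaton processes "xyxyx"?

Yes

Start in {C}.
Read 'x': C→{C, E, F}; now {C, E, F}.
Read 'y': C→∅, E→∅, F→{F}; now {F}.
Read 'x': F→{D}; now {D}.
Read 'y': D→{C}; now {C}.
Read 'x': C→{C, E, F}; now {C, E, F}.
State C is in {C, E, F}.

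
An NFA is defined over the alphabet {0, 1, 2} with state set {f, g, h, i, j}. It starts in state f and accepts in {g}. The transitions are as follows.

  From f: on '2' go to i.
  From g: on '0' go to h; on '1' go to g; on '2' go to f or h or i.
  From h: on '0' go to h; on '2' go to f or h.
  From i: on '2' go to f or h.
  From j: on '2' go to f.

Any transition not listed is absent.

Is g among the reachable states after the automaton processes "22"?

No

Start in {f}.
Read '2': f→{i}; now {i}.
Read '2': i→{f, h}; now {f, h}.
State g is not in {f, h}.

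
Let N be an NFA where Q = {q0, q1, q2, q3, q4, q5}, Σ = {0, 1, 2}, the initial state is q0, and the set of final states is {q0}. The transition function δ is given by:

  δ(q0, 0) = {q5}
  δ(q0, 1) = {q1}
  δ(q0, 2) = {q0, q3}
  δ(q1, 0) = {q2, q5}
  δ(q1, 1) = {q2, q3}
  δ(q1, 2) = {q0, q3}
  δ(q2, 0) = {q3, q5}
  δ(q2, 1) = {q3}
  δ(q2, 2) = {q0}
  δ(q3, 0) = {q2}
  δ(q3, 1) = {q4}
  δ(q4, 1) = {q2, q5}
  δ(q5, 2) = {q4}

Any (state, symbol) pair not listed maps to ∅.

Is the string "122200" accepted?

No

Start in {q0}.
Read '1': q0→{q1}; now {q1}.
Read '2': q1→{q0, q3}; now {q0, q3}.
Read '2': q0→{q0, q3}, q3→∅; now {q0, q3}.
Read '2': q0→{q0, q3}, q3→∅; now {q0, q3}.
Read '0': q0→{q5}, q3→{q2}; now {q2, q5}.
Read '0': q2→{q3, q5}, q5→∅; now {q3, q5}.
The final set {q3, q5} contains no accepting state.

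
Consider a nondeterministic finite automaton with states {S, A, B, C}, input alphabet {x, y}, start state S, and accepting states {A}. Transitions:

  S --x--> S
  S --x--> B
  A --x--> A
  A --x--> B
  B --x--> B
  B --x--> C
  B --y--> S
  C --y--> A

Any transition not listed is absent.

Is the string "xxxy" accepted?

Yes

Start in {S}.
Read 'x': {S} → {S, B}.
Read 'x': {S, B} → {S, B, C}.
Read 'x': {S, B, C} → {S, B, C}.
Read 'y': {S, B, C} → {S, A}.
The final set {S, A} contains the accepting state A.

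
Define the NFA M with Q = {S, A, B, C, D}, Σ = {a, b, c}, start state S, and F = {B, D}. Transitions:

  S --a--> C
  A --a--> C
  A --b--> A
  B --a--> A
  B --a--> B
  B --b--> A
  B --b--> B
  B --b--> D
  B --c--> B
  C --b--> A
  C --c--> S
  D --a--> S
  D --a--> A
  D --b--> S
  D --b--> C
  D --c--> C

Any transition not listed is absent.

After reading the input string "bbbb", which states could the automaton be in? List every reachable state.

Start in {S}.
Read 'b': {S} → ∅.
The set is empty and remains empty for the remaining 3 symbols.

∅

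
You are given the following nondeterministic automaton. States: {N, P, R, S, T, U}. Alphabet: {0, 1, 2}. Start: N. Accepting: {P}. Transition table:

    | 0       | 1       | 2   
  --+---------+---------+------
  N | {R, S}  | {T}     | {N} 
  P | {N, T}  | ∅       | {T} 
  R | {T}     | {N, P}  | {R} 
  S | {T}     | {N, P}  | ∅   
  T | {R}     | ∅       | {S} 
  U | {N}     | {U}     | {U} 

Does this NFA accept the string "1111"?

No

Start in {N}.
Read '1': N→{T}; now {T}.
Read '1': T→∅; now ∅.
The set is empty and remains empty for the remaining 2 symbols.
The final set ∅ contains no accepting state.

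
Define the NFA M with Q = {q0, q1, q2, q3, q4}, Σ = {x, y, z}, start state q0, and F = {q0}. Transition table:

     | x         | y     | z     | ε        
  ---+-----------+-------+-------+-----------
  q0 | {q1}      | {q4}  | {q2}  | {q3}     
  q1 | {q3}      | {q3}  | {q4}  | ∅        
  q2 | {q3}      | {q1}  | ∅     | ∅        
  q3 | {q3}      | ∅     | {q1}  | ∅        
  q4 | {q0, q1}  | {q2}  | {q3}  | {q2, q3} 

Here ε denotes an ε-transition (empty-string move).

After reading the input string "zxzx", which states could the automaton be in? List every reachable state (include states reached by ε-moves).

{q3}

Start: ε-closure({q0}) = {q0, q3}.
Read 'z': {q0, q3} → {q1, q2}.
Read 'x': {q1, q2} → {q3}.
Read 'z': {q3} → {q1}.
Read 'x': {q1} → {q3}.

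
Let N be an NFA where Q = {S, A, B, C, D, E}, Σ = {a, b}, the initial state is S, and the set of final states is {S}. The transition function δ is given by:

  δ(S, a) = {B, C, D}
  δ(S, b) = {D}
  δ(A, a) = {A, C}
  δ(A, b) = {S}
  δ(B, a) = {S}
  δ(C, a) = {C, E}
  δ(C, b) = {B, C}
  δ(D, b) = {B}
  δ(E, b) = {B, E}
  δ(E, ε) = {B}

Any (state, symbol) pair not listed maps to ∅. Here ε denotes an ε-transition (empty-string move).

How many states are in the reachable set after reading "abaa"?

Start in {S}.
Read 'a': S→{B, C, D}; now {B, C, D}.
Read 'b': B→∅, C→{B, C}, D→{B}; now {B, C}.
Read 'a': B→{S}, C→{C, E}; union {S, C, E}; ε-closure = {S, B, C, E}.
Read 'a': S→{B, C, D}, B→{S}, C→{C, E}, E→∅; now {S, B, C, D, E}.
That set has 5 states.

5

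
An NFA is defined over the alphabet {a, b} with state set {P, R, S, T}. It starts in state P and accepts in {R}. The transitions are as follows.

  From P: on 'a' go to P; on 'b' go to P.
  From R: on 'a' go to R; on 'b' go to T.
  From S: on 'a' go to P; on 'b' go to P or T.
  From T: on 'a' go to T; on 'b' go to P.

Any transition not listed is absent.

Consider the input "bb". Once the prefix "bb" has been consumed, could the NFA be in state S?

No

Start in {P}.
Read 'b': P→{P}; now {P}.
Read 'b': P→{P}; now {P}.
State S is not in {P}.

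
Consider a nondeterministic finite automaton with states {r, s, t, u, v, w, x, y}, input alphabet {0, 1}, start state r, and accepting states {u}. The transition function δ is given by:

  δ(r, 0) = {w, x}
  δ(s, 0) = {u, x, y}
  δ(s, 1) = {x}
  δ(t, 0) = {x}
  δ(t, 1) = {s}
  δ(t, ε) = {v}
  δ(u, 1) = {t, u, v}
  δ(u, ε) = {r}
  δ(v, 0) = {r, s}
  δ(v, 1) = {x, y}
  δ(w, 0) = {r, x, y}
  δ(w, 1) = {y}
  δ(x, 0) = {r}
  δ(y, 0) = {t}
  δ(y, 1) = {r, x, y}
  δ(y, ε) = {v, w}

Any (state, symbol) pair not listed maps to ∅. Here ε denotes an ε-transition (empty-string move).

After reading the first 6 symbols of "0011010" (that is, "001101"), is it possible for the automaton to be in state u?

Start in {r}.
Read '0': r→{w, x}; now {w, x}.
Read '0': w→{r, x, y}, x→{r}; union {r, x, y}; ε-closure = {r, v, w, x, y}.
Read '1': r→∅, v→{x, y}, w→{y}, x→∅, y→{r, x, y}; union {r, x, y}; ε-closure = {r, v, w, x, y}.
Read '1': r→∅, v→{x, y}, w→{y}, x→∅, y→{r, x, y}; union {r, x, y}; ε-closure = {r, v, w, x, y}.
Read '0': r→{w, x}, v→{r, s}, w→{r, x, y}, x→{r}, y→{t}; union {r, s, t, w, x, y}; ε-closure = {r, s, t, v, w, x, y}.
Read '1': r→∅, s→{x}, t→{s}, v→{x, y}, w→{y}, x→∅, y→{r, x, y}; union {r, s, x, y}; ε-closure = {r, s, v, w, x, y}.
State u is not in {r, s, v, w, x, y}.

No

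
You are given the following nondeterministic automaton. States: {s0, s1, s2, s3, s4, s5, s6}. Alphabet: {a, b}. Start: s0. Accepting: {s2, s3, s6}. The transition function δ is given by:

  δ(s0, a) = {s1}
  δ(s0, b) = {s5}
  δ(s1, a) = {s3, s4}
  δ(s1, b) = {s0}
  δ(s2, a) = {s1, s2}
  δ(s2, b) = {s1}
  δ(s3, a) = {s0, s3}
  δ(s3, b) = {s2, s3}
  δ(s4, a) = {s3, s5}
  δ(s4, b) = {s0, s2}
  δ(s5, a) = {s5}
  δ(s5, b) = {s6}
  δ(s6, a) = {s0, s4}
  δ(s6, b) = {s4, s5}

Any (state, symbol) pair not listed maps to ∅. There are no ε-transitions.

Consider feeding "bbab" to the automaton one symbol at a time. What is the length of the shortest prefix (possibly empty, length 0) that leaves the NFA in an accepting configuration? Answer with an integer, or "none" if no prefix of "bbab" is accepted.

Start in {s0}.
Read 'b': s0→{s5}; now {s5}.
Read 'b': s5→{s6}; now {s6}.
None of the earlier sets intersect F, but {s6} does.

2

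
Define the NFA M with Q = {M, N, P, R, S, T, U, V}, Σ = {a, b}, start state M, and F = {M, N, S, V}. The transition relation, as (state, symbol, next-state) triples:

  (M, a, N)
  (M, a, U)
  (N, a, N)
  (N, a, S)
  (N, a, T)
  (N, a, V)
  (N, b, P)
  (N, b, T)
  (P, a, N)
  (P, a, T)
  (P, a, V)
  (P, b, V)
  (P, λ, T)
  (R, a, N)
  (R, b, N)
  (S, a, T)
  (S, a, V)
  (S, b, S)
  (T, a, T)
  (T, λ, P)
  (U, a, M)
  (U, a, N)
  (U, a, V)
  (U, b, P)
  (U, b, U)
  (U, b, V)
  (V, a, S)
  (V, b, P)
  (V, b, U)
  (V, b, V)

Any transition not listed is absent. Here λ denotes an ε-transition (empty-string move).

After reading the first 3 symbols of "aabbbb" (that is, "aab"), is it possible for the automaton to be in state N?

No

Start in {M}.
Read 'a': {M} → {N, U}.
Read 'a': {N, U} → {M, N, P, S, T, V}.
Read 'b': {M, N, P, S, T, V} → {P, S, T, U, V}.
State N is not in {P, S, T, U, V}.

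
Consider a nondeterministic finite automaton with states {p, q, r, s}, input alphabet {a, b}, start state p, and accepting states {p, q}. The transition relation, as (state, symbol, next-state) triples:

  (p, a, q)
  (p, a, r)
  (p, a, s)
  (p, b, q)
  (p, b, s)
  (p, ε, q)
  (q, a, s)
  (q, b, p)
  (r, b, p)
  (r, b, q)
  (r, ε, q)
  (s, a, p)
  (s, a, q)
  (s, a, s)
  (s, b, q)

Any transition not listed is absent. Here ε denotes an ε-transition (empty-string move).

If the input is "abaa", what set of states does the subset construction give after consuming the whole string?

{p, q, s}

Start: ε-closure({p}) = {p, q}.
Read 'a': {p, q} → {q, r, s}.
Read 'b': {q, r, s} → {p, q}.
Read 'a': {p, q} → {q, r, s}.
Read 'a': {q, r, s} → {p, q, s}.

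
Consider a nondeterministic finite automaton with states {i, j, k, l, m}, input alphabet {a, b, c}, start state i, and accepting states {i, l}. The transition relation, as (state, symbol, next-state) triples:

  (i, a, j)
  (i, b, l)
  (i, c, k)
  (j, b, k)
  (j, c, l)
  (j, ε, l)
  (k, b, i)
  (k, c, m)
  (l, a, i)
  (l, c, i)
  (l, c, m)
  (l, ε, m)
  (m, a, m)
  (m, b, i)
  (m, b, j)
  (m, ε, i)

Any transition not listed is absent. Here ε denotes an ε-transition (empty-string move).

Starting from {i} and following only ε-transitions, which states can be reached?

Begin with {i}.
No ε-moves leave this set, so the closure equals the set itself.

{i}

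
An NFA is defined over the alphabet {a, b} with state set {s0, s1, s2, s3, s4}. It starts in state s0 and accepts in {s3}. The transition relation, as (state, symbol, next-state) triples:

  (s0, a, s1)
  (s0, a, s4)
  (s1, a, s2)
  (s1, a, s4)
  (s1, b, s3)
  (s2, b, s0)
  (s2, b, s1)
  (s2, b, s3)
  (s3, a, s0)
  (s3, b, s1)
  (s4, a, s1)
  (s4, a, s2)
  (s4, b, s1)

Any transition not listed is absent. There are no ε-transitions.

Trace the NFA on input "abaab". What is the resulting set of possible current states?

Start in {s0}.
Read 'a': s0→{s1, s4}; now {s1, s4}.
Read 'b': s1→{s3}, s4→{s1}; now {s1, s3}.
Read 'a': s1→{s2, s4}, s3→{s0}; now {s0, s2, s4}.
Read 'a': s0→{s1, s4}, s2→∅, s4→{s1, s2}; now {s1, s2, s4}.
Read 'b': s1→{s3}, s2→{s0, s1, s3}, s4→{s1}; now {s0, s1, s3}.

{s0, s1, s3}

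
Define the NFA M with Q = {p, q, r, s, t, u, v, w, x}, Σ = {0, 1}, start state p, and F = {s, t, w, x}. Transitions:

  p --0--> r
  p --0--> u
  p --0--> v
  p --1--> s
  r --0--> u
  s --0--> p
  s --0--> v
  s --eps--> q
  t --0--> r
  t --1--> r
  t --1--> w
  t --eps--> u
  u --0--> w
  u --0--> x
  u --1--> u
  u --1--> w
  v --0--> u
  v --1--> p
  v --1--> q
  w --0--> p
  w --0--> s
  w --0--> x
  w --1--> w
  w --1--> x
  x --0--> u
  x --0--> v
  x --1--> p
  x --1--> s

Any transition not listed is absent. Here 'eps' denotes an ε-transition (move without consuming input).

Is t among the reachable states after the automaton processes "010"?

No

Start in {p}.
Read '0': {p} → {r, u, v}.
Read '1': {r, u, v} → {p, q, u, w}.
Read '0': {p, q, u, w} → {p, q, r, s, u, v, w, x}.
State t is not in {p, q, r, s, u, v, w, x}.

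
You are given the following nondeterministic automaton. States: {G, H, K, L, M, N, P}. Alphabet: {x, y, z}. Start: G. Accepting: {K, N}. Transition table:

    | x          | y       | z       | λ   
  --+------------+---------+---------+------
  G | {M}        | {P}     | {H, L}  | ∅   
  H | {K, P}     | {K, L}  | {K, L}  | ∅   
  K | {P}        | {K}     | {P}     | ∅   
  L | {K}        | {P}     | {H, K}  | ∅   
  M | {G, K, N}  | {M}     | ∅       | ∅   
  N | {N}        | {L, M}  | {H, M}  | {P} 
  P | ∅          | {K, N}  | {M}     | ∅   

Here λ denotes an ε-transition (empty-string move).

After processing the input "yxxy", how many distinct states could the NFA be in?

Start in {G}.
Read 'y': G→{P}; now {P}.
Read 'x': P→∅; now ∅.
The set is empty and remains empty for the remaining 2 symbols.
That set has 0 states.

0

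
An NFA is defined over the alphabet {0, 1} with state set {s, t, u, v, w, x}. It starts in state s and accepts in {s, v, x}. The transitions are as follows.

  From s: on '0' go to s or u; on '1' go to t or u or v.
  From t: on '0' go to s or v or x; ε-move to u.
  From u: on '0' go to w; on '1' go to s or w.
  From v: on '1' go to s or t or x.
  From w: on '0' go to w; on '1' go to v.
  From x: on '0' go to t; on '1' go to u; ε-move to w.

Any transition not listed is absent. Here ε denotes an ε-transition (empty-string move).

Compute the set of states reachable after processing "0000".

{s, u, w}

Start in {s}.
Read '0': {s} → {s, u}.
Read '0': {s, u} → {s, u, w}.
Read '0': {s, u, w} → {s, u, w}.
Read '0': {s, u, w} → {s, u, w}.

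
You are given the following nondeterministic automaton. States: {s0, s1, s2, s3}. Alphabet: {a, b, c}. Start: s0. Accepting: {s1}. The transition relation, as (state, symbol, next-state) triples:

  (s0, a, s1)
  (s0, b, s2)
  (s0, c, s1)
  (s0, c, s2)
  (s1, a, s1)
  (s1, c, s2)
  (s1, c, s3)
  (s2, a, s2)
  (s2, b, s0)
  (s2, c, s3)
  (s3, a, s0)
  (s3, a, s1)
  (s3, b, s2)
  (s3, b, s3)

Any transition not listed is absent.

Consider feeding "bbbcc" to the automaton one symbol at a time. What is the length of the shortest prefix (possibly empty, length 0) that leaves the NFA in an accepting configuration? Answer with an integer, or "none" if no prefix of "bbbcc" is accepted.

Start in {s0}.
Read 'b': s0→{s2}; now {s2}.
Read 'b': s2→{s0}; now {s0}.
Read 'b': s0→{s2}; now {s2}.
Read 'c': s2→{s3}; now {s3}.
Read 'c': s3→∅; now ∅.
No reachable set along the way intersects F.

none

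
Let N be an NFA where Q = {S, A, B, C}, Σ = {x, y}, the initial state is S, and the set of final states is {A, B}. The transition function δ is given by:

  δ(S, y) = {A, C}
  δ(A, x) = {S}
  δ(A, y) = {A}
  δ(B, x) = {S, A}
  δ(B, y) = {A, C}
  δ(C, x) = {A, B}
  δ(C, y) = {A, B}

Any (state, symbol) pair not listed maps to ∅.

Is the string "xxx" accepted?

No

Start in {S}.
Read 'x': S→∅; now ∅.
The set is empty and remains empty for the remaining 2 symbols.
The final set ∅ contains no accepting state.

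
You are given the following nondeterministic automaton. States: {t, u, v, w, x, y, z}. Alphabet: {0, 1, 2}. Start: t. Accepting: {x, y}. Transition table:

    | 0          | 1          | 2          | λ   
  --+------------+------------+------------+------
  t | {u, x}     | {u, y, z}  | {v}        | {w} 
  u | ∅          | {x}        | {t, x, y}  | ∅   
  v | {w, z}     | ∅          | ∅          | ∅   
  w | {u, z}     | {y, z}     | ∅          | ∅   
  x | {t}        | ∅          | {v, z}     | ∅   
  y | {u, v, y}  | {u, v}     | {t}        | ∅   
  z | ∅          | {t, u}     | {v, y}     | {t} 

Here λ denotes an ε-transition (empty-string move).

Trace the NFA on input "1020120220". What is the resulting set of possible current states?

{t, u, v, w, x, y, z}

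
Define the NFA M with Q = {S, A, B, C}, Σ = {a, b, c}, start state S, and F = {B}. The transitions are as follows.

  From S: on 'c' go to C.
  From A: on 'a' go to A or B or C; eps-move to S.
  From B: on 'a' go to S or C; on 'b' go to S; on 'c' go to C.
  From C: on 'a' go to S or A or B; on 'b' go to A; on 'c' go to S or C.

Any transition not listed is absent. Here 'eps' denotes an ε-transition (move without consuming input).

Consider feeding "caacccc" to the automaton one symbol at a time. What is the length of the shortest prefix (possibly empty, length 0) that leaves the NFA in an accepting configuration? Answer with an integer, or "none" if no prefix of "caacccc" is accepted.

Start in {S}.
Read 'c': S→{C}; now {C}.
Read 'a': C→{S, A, B}; now {S, A, B}.
None of the earlier sets intersect F, but {S, A, B} does.

2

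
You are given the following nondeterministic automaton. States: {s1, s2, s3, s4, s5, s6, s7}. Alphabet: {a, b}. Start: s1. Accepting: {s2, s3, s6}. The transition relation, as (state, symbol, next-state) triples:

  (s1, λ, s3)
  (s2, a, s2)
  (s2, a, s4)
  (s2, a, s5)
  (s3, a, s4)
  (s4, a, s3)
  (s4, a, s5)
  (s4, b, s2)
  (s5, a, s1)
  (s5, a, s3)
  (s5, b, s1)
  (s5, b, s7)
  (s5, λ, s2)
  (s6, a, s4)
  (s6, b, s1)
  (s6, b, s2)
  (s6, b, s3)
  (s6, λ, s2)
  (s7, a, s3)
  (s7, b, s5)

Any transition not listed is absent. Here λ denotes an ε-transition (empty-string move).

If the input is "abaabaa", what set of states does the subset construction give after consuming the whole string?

Start: ε-closure({s1}) = {s1, s3}.
Read 'a': s1→∅, s3→{s4}; now {s4}.
Read 'b': s4→{s2}; now {s2}.
Read 'a': s2→{s2, s4, s5}; now {s2, s4, s5}.
Read 'a': s2→{s2, s4, s5}, s4→{s3, s5}, s5→{s1, s3}; now {s1, s2, s3, s4, s5}.
Read 'b': s1→∅, s2→∅, s3→∅, s4→{s2}, s5→{s1, s7}; union {s1, s2, s7}; ε-closure = {s1, s2, s3, s7}.
Read 'a': s1→∅, s2→{s2, s4, s5}, s3→{s4}, s7→{s3}; now {s2, s3, s4, s5}.
Read 'a': s2→{s2, s4, s5}, s3→{s4}, s4→{s3, s5}, s5→{s1, s3}; now {s1, s2, s3, s4, s5}.

{s1, s2, s3, s4, s5}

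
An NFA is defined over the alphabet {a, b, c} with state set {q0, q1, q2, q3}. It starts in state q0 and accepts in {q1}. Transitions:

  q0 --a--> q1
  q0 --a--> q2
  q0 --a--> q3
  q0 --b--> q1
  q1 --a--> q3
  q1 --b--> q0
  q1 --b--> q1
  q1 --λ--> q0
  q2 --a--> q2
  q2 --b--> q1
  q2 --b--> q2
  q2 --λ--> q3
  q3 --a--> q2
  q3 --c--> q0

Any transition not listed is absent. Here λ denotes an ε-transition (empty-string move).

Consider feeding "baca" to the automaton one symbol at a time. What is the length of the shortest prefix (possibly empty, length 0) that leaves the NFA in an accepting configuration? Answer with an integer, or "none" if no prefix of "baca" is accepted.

1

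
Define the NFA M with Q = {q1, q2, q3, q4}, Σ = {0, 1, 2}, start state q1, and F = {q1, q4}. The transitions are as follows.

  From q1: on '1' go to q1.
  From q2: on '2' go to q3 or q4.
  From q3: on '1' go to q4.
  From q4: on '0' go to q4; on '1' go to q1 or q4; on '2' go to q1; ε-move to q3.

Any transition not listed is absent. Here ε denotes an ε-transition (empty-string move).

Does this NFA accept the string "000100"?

No

Start in {q1}.
Read '0': q1→∅; now ∅.
The set is empty and remains empty for the remaining 5 symbols.
The final set ∅ contains no accepting state.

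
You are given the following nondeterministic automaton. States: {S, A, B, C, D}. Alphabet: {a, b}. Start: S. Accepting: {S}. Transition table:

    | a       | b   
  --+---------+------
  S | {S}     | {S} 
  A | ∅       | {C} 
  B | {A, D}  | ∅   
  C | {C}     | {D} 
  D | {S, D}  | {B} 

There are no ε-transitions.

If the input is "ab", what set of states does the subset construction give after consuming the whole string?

{S}

Start in {S}.
Read 'a': {S} → {S}.
Read 'b': {S} → {S}.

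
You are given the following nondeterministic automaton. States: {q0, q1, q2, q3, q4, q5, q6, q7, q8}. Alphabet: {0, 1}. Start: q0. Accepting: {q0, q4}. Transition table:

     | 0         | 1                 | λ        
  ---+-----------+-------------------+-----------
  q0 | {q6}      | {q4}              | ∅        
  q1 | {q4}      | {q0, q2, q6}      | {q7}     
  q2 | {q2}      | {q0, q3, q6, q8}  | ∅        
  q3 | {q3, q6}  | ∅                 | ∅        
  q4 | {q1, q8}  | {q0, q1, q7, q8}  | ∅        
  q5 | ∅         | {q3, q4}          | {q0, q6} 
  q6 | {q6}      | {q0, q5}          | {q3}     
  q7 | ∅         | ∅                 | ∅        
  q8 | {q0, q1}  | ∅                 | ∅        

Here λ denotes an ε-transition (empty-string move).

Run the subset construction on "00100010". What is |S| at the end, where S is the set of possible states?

2

Start in {q0}.
Read '0': q0→{q6}; union {q6}; ε-closure = {q3, q6}.
Read '0': q3→{q3, q6}, q6→{q6}; now {q3, q6}.
Read '1': q3→∅, q6→{q0, q5}; union {q0, q5}; ε-closure = {q0, q3, q5, q6}.
Read '0': q0→{q6}, q3→{q3, q6}, q5→∅, q6→{q6}; now {q3, q6}.
Read '0': q3→{q3, q6}, q6→{q6}; now {q3, q6}.
Read '0': q3→{q3, q6}, q6→{q6}; now {q3, q6}.
Read '1': q3→∅, q6→{q0, q5}; union {q0, q5}; ε-closure = {q0, q3, q5, q6}.
Read '0': q0→{q6}, q3→{q3, q6}, q5→∅, q6→{q6}; now {q3, q6}.
That set has 2 states.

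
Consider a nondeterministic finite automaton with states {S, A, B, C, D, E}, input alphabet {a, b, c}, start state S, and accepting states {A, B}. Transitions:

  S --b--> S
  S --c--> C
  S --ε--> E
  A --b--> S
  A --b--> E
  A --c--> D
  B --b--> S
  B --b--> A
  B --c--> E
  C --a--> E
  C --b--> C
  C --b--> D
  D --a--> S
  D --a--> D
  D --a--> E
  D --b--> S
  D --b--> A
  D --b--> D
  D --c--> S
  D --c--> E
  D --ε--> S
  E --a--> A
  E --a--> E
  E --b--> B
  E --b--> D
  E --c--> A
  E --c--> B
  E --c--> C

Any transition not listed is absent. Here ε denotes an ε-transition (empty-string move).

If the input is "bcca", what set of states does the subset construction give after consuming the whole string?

Start: ε-closure({S}) = {S, E}.
Read 'b': S→{S}, E→{B, D}; union {S, B, D}; ε-closure = {S, B, D, E}.
Read 'c': S→{C}, B→{E}, D→{S, E}, E→{A, B, C}; now {S, A, B, C, E}.
Read 'c': S→{C}, A→{D}, B→{E}, C→∅, E→{A, B, C}; union {A, B, C, D, E}; ε-closure = {S, A, B, C, D, E}.
Read 'a': S→∅, A→∅, B→∅, C→{E}, D→{S, D, E}, E→{A, E}; now {S, A, D, E}.

{S, A, D, E}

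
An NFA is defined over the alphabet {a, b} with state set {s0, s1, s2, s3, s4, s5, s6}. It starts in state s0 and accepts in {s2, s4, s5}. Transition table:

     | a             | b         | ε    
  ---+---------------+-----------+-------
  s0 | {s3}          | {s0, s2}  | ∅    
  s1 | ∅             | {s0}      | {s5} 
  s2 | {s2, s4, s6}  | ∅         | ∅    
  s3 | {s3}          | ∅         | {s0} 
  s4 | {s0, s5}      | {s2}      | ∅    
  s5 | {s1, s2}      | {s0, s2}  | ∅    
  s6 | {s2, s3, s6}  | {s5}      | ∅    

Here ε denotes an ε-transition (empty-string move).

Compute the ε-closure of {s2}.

{s2}

Begin with {s2}.
No ε-moves leave this set, so the closure equals the set itself.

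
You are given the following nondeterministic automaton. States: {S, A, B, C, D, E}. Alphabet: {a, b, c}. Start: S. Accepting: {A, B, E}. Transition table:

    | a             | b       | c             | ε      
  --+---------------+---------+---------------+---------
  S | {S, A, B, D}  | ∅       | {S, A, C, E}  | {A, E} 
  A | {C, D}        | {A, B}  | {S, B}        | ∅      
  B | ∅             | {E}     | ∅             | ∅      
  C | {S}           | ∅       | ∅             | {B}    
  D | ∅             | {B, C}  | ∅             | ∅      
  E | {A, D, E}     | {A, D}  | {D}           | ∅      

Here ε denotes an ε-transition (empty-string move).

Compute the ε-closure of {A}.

{A}

Begin with {A}.
No ε-moves leave this set, so the closure equals the set itself.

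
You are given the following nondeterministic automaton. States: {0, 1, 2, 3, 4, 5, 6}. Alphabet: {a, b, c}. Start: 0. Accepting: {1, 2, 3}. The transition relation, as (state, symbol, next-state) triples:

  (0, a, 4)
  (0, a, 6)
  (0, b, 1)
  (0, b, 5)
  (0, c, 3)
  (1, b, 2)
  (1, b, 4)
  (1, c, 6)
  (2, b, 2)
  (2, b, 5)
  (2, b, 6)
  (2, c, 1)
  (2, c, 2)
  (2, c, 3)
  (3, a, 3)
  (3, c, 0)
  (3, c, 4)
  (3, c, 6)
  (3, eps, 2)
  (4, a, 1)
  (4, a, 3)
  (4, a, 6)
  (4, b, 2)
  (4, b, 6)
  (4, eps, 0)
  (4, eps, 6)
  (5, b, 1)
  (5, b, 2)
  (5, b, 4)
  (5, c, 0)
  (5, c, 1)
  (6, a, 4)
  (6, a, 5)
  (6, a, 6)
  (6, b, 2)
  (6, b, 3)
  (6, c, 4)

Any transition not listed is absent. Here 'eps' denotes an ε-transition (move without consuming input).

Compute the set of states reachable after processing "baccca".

∅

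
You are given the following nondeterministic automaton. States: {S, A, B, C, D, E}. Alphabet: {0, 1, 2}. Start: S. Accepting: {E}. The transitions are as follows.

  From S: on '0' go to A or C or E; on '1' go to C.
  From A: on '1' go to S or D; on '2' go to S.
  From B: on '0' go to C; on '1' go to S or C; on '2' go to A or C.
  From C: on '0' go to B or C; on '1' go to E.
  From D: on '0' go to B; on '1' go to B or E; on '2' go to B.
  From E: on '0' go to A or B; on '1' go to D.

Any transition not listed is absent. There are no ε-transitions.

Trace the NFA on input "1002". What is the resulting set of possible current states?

{A, C}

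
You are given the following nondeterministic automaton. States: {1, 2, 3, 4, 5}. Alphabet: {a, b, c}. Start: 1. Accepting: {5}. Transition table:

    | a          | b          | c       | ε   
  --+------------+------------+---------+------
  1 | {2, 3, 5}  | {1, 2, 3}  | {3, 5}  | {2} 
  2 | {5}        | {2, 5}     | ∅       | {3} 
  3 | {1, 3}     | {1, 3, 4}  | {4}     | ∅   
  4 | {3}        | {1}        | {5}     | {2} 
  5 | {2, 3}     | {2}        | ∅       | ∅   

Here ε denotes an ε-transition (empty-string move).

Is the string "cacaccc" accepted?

Yes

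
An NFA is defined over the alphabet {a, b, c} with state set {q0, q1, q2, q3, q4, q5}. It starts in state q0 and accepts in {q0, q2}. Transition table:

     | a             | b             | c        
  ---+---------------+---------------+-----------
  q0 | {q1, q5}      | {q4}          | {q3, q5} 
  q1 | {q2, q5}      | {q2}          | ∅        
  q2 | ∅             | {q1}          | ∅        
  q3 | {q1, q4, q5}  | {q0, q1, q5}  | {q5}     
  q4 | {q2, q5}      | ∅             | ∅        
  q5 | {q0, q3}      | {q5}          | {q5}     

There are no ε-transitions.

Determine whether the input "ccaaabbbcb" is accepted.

Start in {q0}.
Read 'c': q0→{q3, q5}; now {q3, q5}.
Read 'c': q3→{q5}, q5→{q5}; now {q5}.
Read 'a': q5→{q0, q3}; now {q0, q3}.
Read 'a': q0→{q1, q5}, q3→{q1, q4, q5}; now {q1, q4, q5}.
Read 'a': q1→{q2, q5}, q4→{q2, q5}, q5→{q0, q3}; now {q0, q2, q3, q5}.
Read 'b': q0→{q4}, q2→{q1}, q3→{q0, q1, q5}, q5→{q5}; now {q0, q1, q4, q5}.
Read 'b': q0→{q4}, q1→{q2}, q4→∅, q5→{q5}; now {q2, q4, q5}.
Read 'b': q2→{q1}, q4→∅, q5→{q5}; now {q1, q5}.
Read 'c': q1→∅, q5→{q5}; now {q5}.
Read 'b': q5→{q5}; now {q5}.
The final set {q5} contains no accepting state.

No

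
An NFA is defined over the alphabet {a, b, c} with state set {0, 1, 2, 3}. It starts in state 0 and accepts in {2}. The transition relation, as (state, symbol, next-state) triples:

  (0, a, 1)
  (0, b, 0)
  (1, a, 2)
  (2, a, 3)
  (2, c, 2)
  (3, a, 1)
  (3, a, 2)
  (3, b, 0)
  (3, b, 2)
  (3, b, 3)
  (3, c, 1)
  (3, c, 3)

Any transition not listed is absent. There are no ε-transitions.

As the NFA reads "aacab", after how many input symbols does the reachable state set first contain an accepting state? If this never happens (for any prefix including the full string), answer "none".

2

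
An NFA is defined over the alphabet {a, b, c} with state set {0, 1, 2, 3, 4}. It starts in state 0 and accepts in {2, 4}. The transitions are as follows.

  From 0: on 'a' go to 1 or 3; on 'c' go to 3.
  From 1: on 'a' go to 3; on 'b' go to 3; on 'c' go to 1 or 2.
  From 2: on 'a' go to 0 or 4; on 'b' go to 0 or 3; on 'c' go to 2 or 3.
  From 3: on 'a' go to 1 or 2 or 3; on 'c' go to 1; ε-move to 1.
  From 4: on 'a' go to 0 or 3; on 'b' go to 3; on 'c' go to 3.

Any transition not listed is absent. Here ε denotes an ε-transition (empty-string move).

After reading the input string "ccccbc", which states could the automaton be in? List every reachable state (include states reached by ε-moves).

{1, 2, 3}

Start in {0}.
Read 'c': 0→{3}; union {3}; ε-closure = {1, 3}.
Read 'c': 1→{1, 2}, 3→{1}; now {1, 2}.
Read 'c': 1→{1, 2}, 2→{2, 3}; now {1, 2, 3}.
Read 'c': 1→{1, 2}, 2→{2, 3}, 3→{1}; now {1, 2, 3}.
Read 'b': 1→{3}, 2→{0, 3}, 3→∅; union {0, 3}; ε-closure = {0, 1, 3}.
Read 'c': 0→{3}, 1→{1, 2}, 3→{1}; now {1, 2, 3}.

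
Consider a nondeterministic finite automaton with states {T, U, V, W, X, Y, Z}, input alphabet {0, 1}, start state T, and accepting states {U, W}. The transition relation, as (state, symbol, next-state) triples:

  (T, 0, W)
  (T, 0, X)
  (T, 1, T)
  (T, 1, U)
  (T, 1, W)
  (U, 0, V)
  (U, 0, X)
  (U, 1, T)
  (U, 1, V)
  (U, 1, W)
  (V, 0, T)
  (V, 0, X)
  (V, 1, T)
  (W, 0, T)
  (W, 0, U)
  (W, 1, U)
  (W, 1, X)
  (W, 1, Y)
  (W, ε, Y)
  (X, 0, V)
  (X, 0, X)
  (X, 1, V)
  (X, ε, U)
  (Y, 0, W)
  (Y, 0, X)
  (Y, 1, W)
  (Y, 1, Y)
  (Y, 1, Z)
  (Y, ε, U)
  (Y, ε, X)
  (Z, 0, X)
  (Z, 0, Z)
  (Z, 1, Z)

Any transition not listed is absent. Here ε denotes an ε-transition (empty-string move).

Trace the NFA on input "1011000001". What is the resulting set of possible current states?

{T, U, V, W, X, Y, Z}

Start in {T}.
Read '1': {T} → {T, U, W, X, Y}.
Read '0': {T, U, W, X, Y} → {T, U, V, W, X, Y}.
Read '1': {T, U, V, W, X, Y} → {T, U, V, W, X, Y, Z}.
Read '1': {T, U, V, W, X, Y, Z} → {T, U, V, W, X, Y, Z}.
Read '0': {T, U, V, W, X, Y, Z} → {T, U, V, W, X, Y, Z}.
Read '0': {T, U, V, W, X, Y, Z} → {T, U, V, W, X, Y, Z}.
Read '0': {T, U, V, W, X, Y, Z} → {T, U, V, W, X, Y, Z}.
Read '0': {T, U, V, W, X, Y, Z} → {T, U, V, W, X, Y, Z}.
Read '0': {T, U, V, W, X, Y, Z} → {T, U, V, W, X, Y, Z}.
Read '1': {T, U, V, W, X, Y, Z} → {T, U, V, W, X, Y, Z}.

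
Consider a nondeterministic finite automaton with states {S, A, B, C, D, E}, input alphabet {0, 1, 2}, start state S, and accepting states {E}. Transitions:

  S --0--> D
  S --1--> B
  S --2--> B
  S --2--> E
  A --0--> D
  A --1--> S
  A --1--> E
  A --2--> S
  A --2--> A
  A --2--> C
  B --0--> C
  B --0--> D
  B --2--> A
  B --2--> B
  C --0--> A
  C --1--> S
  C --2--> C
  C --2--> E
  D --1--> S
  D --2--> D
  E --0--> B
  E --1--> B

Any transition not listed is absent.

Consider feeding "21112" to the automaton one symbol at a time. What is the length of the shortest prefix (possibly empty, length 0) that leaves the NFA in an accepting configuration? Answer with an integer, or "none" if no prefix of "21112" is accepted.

1

Start in {S}.
Read '2': S→{B, E}; now {B, E}.
None of the earlier sets intersect F, but {B, E} does.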